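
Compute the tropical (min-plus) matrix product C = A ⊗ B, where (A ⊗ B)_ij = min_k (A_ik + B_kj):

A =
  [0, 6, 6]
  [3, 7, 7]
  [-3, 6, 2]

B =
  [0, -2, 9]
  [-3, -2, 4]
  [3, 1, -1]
A ⊗ B =
  [0, -2, 5]
  [3, 1, 6]
  [-3, -5, 1]

Apply the min-plus product entry-by-entry:
  C[0][0] = min over k of (A[0][0] + B[0][0] = 0 + 0 = 0, A[0][1] + B[1][0] = 6 + -3 = 3, A[0][2] + B[2][0] = 6 + 3 = 9) = 0 (attained at k = 0)
  C[0][1] = min over k of (A[0][0] + B[0][1] = 0 + -2 = -2, A[0][1] + B[1][1] = 6 + -2 = 4, A[0][2] + B[2][1] = 6 + 1 = 7) = -2 (attained at k = 0)
  C[0][2] = min over k of (A[0][0] + B[0][2] = 0 + 9 = 9, A[0][1] + B[1][2] = 6 + 4 = 10, A[0][2] + B[2][2] = 6 + -1 = 5) = 5 (attained at k = 2)
  C[1][0] = min over k of (A[1][0] + B[0][0] = 3 + 0 = 3, A[1][1] + B[1][0] = 7 + -3 = 4, A[1][2] + B[2][0] = 7 + 3 = 10) = 3 (attained at k = 0)
  C[1][1] = min over k of (A[1][0] + B[0][1] = 3 + -2 = 1, A[1][1] + B[1][1] = 7 + -2 = 5, A[1][2] + B[2][1] = 7 + 1 = 8) = 1 (attained at k = 0)
  C[1][2] = min over k of (A[1][0] + B[0][2] = 3 + 9 = 12, A[1][1] + B[1][2] = 7 + 4 = 11, A[1][2] + B[2][2] = 7 + -1 = 6) = 6 (attained at k = 2)
  C[2][0] = min over k of (A[2][0] + B[0][0] = -3 + 0 = -3, A[2][1] + B[1][0] = 6 + -3 = 3, A[2][2] + B[2][0] = 2 + 3 = 5) = -3 (attained at k = 0)
  C[2][1] = min over k of (A[2][0] + B[0][1] = -3 + -2 = -5, A[2][1] + B[1][1] = 6 + -2 = 4, A[2][2] + B[2][1] = 2 + 1 = 3) = -5 (attained at k = 0)
  C[2][2] = min over k of (A[2][0] + B[0][2] = -3 + 9 = 6, A[2][1] + B[1][2] = 6 + 4 = 10, A[2][2] + B[2][2] = 2 + -1 = 1) = 1 (attained at k = 2)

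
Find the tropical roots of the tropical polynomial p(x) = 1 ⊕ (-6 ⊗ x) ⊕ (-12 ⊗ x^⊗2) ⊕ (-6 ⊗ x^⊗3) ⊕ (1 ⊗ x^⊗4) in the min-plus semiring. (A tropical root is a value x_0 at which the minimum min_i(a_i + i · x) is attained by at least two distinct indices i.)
Roots: {-7, -6, 6, 7}

Each tropical root is a break point of the lower envelope of the lines y = a_i + i · x (there are 5 lines, with slopes 0, 1, ..., 4). Only the lines that attain the minimum somewhere contribute to roots; other lines are dominated. Here the surviving (envelope) indices are i = 4, i = 3, i = 2, i = 1, i = 0.
Intersections between consecutive envelope lines give the roots: for adjacent envelope indices i < j the intersection is x = (a_i − a_j) / (j − i). Reading off the sorted break points: {-7, -6, 6, 7}.
Verification: at each break x_0, at least two indices attain the minimum of min_i(a_i + i · x_0).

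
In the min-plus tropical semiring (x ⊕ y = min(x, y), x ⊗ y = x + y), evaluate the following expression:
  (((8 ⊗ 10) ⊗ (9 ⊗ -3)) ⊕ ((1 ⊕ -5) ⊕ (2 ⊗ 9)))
(((8 ⊗ 10) ⊗ (9 ⊗ -3)) ⊕ ((1 ⊕ -5) ⊕ (2 ⊗ 9))) = -5

Expand innermost to outermost. Recall ⊕ takes the minimum of its arguments and ⊗ takes their sum. Working out the expression (((8 ⊗ 10) ⊗ (9 ⊗ -3)) ⊕ ((1 ⊕ -5) ⊕ (2 ⊗ 9))) gives -5.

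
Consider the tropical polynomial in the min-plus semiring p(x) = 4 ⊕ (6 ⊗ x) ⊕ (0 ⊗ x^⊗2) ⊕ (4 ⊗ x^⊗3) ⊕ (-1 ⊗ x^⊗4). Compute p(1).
p(1) = 2

A tropical monomial a ⊗ x^⊗i evaluates to a + i · x. Evaluating each term at x = 1:
  Term 0 contributes 4 + 0 · 1 = 4
  Term 1 contributes 6 + 1 · 1 = 7
  Term 2 contributes 0 + 2 · 1 = 2
  Term 3 contributes 4 + 3 · 1 = 7
  Term 4 contributes -1 + 4 · 1 = 3
p(1) = ⊕ of these = min[4, 7, 2, 7, 3] = 2.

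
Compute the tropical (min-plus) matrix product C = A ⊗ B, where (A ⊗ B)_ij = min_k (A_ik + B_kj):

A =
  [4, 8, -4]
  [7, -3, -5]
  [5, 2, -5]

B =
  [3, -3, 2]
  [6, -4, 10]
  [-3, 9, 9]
A ⊗ B =
  [-7, 1, 5]
  [-8, -7, 4]
  [-8, -2, 4]

Apply the min-plus product entry-by-entry:
  C[0][0] = min over k of (A[0][0] + B[0][0] = 4 + 3 = 7, A[0][1] + B[1][0] = 8 + 6 = 14, A[0][2] + B[2][0] = -4 + -3 = -7) = -7 (attained at k = 2)
  C[0][1] = min over k of (A[0][0] + B[0][1] = 4 + -3 = 1, A[0][1] + B[1][1] = 8 + -4 = 4, A[0][2] + B[2][1] = -4 + 9 = 5) = 1 (attained at k = 0)
  C[0][2] = min over k of (A[0][0] + B[0][2] = 4 + 2 = 6, A[0][1] + B[1][2] = 8 + 10 = 18, A[0][2] + B[2][2] = -4 + 9 = 5) = 5 (attained at k = 2)
  C[1][0] = min over k of (A[1][0] + B[0][0] = 7 + 3 = 10, A[1][1] + B[1][0] = -3 + 6 = 3, A[1][2] + B[2][0] = -5 + -3 = -8) = -8 (attained at k = 2)
  C[1][1] = min over k of (A[1][0] + B[0][1] = 7 + -3 = 4, A[1][1] + B[1][1] = -3 + -4 = -7, A[1][2] + B[2][1] = -5 + 9 = 4) = -7 (attained at k = 1)
  C[1][2] = min over k of (A[1][0] + B[0][2] = 7 + 2 = 9, A[1][1] + B[1][2] = -3 + 10 = 7, A[1][2] + B[2][2] = -5 + 9 = 4) = 4 (attained at k = 2)
  C[2][0] = min over k of (A[2][0] + B[0][0] = 5 + 3 = 8, A[2][1] + B[1][0] = 2 + 6 = 8, A[2][2] + B[2][0] = -5 + -3 = -8) = -8 (attained at k = 2)
  C[2][1] = min over k of (A[2][0] + B[0][1] = 5 + -3 = 2, A[2][1] + B[1][1] = 2 + -4 = -2, A[2][2] + B[2][1] = -5 + 9 = 4) = -2 (attained at k = 1)
  C[2][2] = min over k of (A[2][0] + B[0][2] = 5 + 2 = 7, A[2][1] + B[1][2] = 2 + 10 = 12, A[2][2] + B[2][2] = -5 + 9 = 4) = 4 (attained at k = 2)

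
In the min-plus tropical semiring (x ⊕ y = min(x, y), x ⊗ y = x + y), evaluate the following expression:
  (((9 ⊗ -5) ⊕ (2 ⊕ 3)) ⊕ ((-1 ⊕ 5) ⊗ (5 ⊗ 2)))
(((9 ⊗ -5) ⊕ (2 ⊕ 3)) ⊕ ((-1 ⊕ 5) ⊗ (5 ⊗ 2))) = 2

Expand innermost to outermost. Recall ⊕ takes the minimum of its arguments and ⊗ takes their sum. Working out the expression (((9 ⊗ -5) ⊕ (2 ⊕ 3)) ⊕ ((-1 ⊕ 5) ⊗ (5 ⊗ 2))) gives 2.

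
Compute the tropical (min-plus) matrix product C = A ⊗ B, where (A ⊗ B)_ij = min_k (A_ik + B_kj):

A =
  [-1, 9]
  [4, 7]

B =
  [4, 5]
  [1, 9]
A ⊗ B =
  [3, 4]
  [8, 9]

Apply the min-plus product entry-by-entry:
  C[0][0] = min over k of (A[0][0] + B[0][0] = -1 + 4 = 3, A[0][1] + B[1][0] = 9 + 1 = 10) = 3 (attained at k = 0)
  C[0][1] = min over k of (A[0][0] + B[0][1] = -1 + 5 = 4, A[0][1] + B[1][1] = 9 + 9 = 18) = 4 (attained at k = 0)
  C[1][0] = min over k of (A[1][0] + B[0][0] = 4 + 4 = 8, A[1][1] + B[1][0] = 7 + 1 = 8) = 8 (attained at k = 0)
  C[1][1] = min over k of (A[1][0] + B[0][1] = 4 + 5 = 9, A[1][1] + B[1][1] = 7 + 9 = 16) = 9 (attained at k = 0)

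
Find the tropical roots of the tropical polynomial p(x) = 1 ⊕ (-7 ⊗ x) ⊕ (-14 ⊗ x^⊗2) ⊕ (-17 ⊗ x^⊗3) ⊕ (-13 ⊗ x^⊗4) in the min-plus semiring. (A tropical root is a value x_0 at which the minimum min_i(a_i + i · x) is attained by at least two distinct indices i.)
Roots: {-4, 3, 7, 8}

Each tropical root is a break point of the lower envelope of the lines y = a_i + i · x (there are 5 lines, with slopes 0, 1, ..., 4). Only the lines that attain the minimum somewhere contribute to roots; other lines are dominated. Here the surviving (envelope) indices are i = 4, i = 3, i = 2, i = 1, i = 0.
Intersections between consecutive envelope lines give the roots: for adjacent envelope indices i < j the intersection is x = (a_i − a_j) / (j − i). Reading off the sorted break points: {-4, 3, 7, 8}.
Verification: at each break x_0, at least two indices attain the minimum of min_i(a_i + i · x_0).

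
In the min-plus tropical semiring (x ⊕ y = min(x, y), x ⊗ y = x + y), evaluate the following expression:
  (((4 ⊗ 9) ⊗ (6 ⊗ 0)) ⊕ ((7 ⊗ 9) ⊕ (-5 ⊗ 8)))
(((4 ⊗ 9) ⊗ (6 ⊗ 0)) ⊕ ((7 ⊗ 9) ⊕ (-5 ⊗ 8))) = 3

Expand innermost to outermost. Recall ⊕ takes the minimum of its arguments and ⊗ takes their sum. Working out the expression (((4 ⊗ 9) ⊗ (6 ⊗ 0)) ⊕ ((7 ⊗ 9) ⊕ (-5 ⊗ 8))) gives 3.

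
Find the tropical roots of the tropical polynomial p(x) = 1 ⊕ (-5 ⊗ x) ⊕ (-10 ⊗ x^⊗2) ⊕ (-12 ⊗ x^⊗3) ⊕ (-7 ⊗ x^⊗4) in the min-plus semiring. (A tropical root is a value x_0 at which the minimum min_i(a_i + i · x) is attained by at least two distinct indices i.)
Roots: {-5, 2, 5, 6}

Each tropical root is a break point of the lower envelope of the lines y = a_i + i · x (there are 5 lines, with slopes 0, 1, ..., 4). Only the lines that attain the minimum somewhere contribute to roots; other lines are dominated. Here the surviving (envelope) indices are i = 4, i = 3, i = 2, i = 1, i = 0.
Intersections between consecutive envelope lines give the roots: for adjacent envelope indices i < j the intersection is x = (a_i − a_j) / (j − i). Reading off the sorted break points: {-5, 2, 5, 6}.
Verification: at each break x_0, at least two indices attain the minimum of min_i(a_i + i · x_0).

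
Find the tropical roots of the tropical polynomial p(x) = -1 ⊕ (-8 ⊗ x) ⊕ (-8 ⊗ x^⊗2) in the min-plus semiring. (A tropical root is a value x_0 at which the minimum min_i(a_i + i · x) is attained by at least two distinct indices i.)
Roots: {0, 7}

Each tropical root is a break point of the lower envelope of the lines y = a_i + i · x (there are 3 lines, with slopes 0, 1, ..., 2). Only the lines that attain the minimum somewhere contribute to roots; other lines are dominated. Here the surviving (envelope) indices are i = 2, i = 1, i = 0.
Intersections between consecutive envelope lines give the roots: for adjacent envelope indices i < j the intersection is x = (a_i − a_j) / (j − i). Reading off the sorted break points: {0, 7}.
Verification: at each break x_0, at least two indices attain the minimum of min_i(a_i + i · x_0).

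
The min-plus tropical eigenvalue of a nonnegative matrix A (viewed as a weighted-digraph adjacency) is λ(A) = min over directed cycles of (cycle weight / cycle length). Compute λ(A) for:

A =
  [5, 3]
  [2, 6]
λ(A) = 5/2

Enumerate directed cycles and compute their means (weight / length). Sample:
  cycle 0 → 0: weight = 5, length = 1, mean = 5/1 ≈ 5.000
  cycle 1 → 1: weight = 6, length = 1, mean = 6/1 ≈ 6.000
  cycle 0 → 1 → 0: weight = 5, length = 2, mean = 5/2 ≈ 2.500
  cycle 1 → 0 → 1: weight = 5, length = 2, mean = 5/2 ≈ 2.500
Minimum mean = 2.500, attained e.g. along the cycle 0 → 1 → 0 with weight 5 and length 2. So λ(A) = 5/2 = 5/2.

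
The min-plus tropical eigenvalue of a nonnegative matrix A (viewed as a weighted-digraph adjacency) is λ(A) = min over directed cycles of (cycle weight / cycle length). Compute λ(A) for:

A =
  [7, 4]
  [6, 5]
λ(A) = 5

Enumerate directed cycles and compute their means (weight / length). Sample:
  cycle 0 → 0: weight = 7, length = 1, mean = 7/1 ≈ 7.000
  cycle 1 → 1: weight = 5, length = 1, mean = 5/1 ≈ 5.000
  cycle 0 → 1 → 0: weight = 10, length = 2, mean = 10/2 ≈ 5.000
  cycle 1 → 0 → 1: weight = 10, length = 2, mean = 10/2 ≈ 5.000
Minimum mean = 5.000, attained e.g. along the cycle 1 → 1 with weight 5 and length 1. So λ(A) = 5/1 = 5.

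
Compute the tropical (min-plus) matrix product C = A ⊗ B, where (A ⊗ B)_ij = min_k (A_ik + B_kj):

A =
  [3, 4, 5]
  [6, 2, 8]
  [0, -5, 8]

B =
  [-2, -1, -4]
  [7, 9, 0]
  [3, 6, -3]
A ⊗ B =
  [1, 2, -1]
  [4, 5, 2]
  [-2, -1, -5]

Apply the min-plus product entry-by-entry:
  C[0][0] = min over k of (A[0][0] + B[0][0] = 3 + -2 = 1, A[0][1] + B[1][0] = 4 + 7 = 11, A[0][2] + B[2][0] = 5 + 3 = 8) = 1 (attained at k = 0)
  C[0][1] = min over k of (A[0][0] + B[0][1] = 3 + -1 = 2, A[0][1] + B[1][1] = 4 + 9 = 13, A[0][2] + B[2][1] = 5 + 6 = 11) = 2 (attained at k = 0)
  C[0][2] = min over k of (A[0][0] + B[0][2] = 3 + -4 = -1, A[0][1] + B[1][2] = 4 + 0 = 4, A[0][2] + B[2][2] = 5 + -3 = 2) = -1 (attained at k = 0)
  C[1][0] = min over k of (A[1][0] + B[0][0] = 6 + -2 = 4, A[1][1] + B[1][0] = 2 + 7 = 9, A[1][2] + B[2][0] = 8 + 3 = 11) = 4 (attained at k = 0)
  C[1][1] = min over k of (A[1][0] + B[0][1] = 6 + -1 = 5, A[1][1] + B[1][1] = 2 + 9 = 11, A[1][2] + B[2][1] = 8 + 6 = 14) = 5 (attained at k = 0)
  C[1][2] = min over k of (A[1][0] + B[0][2] = 6 + -4 = 2, A[1][1] + B[1][2] = 2 + 0 = 2, A[1][2] + B[2][2] = 8 + -3 = 5) = 2 (attained at k = 0)
  C[2][0] = min over k of (A[2][0] + B[0][0] = 0 + -2 = -2, A[2][1] + B[1][0] = -5 + 7 = 2, A[2][2] + B[2][0] = 8 + 3 = 11) = -2 (attained at k = 0)
  C[2][1] = min over k of (A[2][0] + B[0][1] = 0 + -1 = -1, A[2][1] + B[1][1] = -5 + 9 = 4, A[2][2] + B[2][1] = 8 + 6 = 14) = -1 (attained at k = 0)
  C[2][2] = min over k of (A[2][0] + B[0][2] = 0 + -4 = -4, A[2][1] + B[1][2] = -5 + 0 = -5, A[2][2] + B[2][2] = 8 + -3 = 5) = -5 (attained at k = 1)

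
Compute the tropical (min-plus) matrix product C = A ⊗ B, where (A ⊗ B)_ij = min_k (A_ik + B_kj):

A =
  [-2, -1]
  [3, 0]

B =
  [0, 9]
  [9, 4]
A ⊗ B =
  [-2, 3]
  [3, 4]

Apply the min-plus product entry-by-entry:
  C[0][0] = min over k of (A[0][0] + B[0][0] = -2 + 0 = -2, A[0][1] + B[1][0] = -1 + 9 = 8) = -2 (attained at k = 0)
  C[0][1] = min over k of (A[0][0] + B[0][1] = -2 + 9 = 7, A[0][1] + B[1][1] = -1 + 4 = 3) = 3 (attained at k = 1)
  C[1][0] = min over k of (A[1][0] + B[0][0] = 3 + 0 = 3, A[1][1] + B[1][0] = 0 + 9 = 9) = 3 (attained at k = 0)
  C[1][1] = min over k of (A[1][0] + B[0][1] = 3 + 9 = 12, A[1][1] + B[1][1] = 0 + 4 = 4) = 4 (attained at k = 1)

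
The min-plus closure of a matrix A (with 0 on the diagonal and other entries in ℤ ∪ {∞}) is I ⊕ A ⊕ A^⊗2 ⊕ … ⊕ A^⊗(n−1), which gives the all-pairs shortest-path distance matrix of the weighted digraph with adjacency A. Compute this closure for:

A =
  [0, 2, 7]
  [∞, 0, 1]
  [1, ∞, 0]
Closure =
  [0, 2, 3]
  [2, 0, 1]
  [1, 3, 0]

This is the Floyd-Warshall all-pairs shortest-path computation. For each intermediate vertex k = 0, 1, …, 2, update dist[i][j] ← min(dist[i][j], dist[i][k] + dist[k][j]). The final matrix gives, for each (i, j), the minimum total weight of any directed path from i to j (possibly empty when i = j).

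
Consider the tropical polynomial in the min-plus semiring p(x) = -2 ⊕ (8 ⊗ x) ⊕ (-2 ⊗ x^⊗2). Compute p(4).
p(4) = -2

A tropical monomial a ⊗ x^⊗i evaluates to a + i · x. Evaluating each term at x = 4:
  Term 0 contributes -2 + 0 · 4 = -2
  Term 1 contributes 8 + 1 · 4 = 12
  Term 2 contributes -2 + 2 · 4 = 6
p(4) = ⊕ of these = min[-2, 12, 6] = -2.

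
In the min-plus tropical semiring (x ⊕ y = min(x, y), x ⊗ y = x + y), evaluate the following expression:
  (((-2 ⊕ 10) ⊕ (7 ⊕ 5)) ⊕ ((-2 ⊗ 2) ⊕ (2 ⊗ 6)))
(((-2 ⊕ 10) ⊕ (7 ⊕ 5)) ⊕ ((-2 ⊗ 2) ⊕ (2 ⊗ 6))) = -2

Expand innermost to outermost. Recall ⊕ takes the minimum of its arguments and ⊗ takes their sum. Working out the expression (((-2 ⊕ 10) ⊕ (7 ⊕ 5)) ⊕ ((-2 ⊗ 2) ⊕ (2 ⊗ 6))) gives -2.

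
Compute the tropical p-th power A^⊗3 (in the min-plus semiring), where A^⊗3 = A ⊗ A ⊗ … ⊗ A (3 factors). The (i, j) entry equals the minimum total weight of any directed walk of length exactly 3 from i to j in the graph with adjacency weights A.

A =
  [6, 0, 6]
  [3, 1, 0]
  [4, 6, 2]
A^⊗3 =
  [4, 2, 1]
  [5, 3, 2]
  [7, 5, 4]

Each entry (A^⊗3)_ij equals the minimum over all length-3 walks i = v_0 → v_1 → … → v_3 = j of Σ_t A[v_t][v_{t+1}]. For example, for (i, j) = (0, 2) we minimise over 9 possible intermediate vertex sequences; the minimum is 1, attained along the walk 0 → 1 → 1 → 2.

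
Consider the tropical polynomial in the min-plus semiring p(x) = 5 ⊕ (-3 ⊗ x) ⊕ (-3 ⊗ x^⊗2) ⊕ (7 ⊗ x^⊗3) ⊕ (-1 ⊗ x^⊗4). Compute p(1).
p(1) = -2

A tropical monomial a ⊗ x^⊗i evaluates to a + i · x. Evaluating each term at x = 1:
  Term 0 contributes 5 + 0 · 1 = 5
  Term 1 contributes -3 + 1 · 1 = -2
  Term 2 contributes -3 + 2 · 1 = -1
  Term 3 contributes 7 + 3 · 1 = 10
  Term 4 contributes -1 + 4 · 1 = 3
p(1) = ⊕ of these = min[5, -2, -1, 10, 3] = -2.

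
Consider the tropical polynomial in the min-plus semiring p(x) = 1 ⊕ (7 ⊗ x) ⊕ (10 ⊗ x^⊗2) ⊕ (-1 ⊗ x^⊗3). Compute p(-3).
p(-3) = -10

A tropical monomial a ⊗ x^⊗i evaluates to a + i · x. Evaluating each term at x = -3:
  Term 0 contributes 1 + 0 · -3 = 1
  Term 1 contributes 7 + 1 · -3 = 4
  Term 2 contributes 10 + 2 · -3 = 4
  Term 3 contributes -1 + 3 · -3 = -10
p(-3) = ⊕ of these = min[1, 4, 4, -10] = -10.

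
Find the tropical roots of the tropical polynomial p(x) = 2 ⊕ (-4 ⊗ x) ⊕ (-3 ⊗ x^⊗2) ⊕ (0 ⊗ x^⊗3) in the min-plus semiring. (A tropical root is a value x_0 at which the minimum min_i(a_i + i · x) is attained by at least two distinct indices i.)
Roots: {-3, -1, 6}

Each tropical root is a break point of the lower envelope of the lines y = a_i + i · x (there are 4 lines, with slopes 0, 1, ..., 3). Only the lines that attain the minimum somewhere contribute to roots; other lines are dominated. Here the surviving (envelope) indices are i = 3, i = 2, i = 1, i = 0.
Intersections between consecutive envelope lines give the roots: for adjacent envelope indices i < j the intersection is x = (a_i − a_j) / (j − i). Reading off the sorted break points: {-3, -1, 6}.
Verification: at each break x_0, at least two indices attain the minimum of min_i(a_i + i · x_0).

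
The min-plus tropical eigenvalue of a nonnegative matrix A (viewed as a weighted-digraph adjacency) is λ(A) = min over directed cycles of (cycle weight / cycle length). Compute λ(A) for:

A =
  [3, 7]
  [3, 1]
λ(A) = 1

Enumerate directed cycles and compute their means (weight / length). Sample:
  cycle 0 → 0: weight = 3, length = 1, mean = 3/1 ≈ 3.000
  cycle 1 → 1: weight = 1, length = 1, mean = 1/1 ≈ 1.000
  cycle 0 → 1 → 0: weight = 10, length = 2, mean = 10/2 ≈ 5.000
  cycle 1 → 0 → 1: weight = 10, length = 2, mean = 10/2 ≈ 5.000
Minimum mean = 1.000, attained e.g. along the cycle 1 → 1 with weight 1 and length 1. So λ(A) = 1/1 = 1.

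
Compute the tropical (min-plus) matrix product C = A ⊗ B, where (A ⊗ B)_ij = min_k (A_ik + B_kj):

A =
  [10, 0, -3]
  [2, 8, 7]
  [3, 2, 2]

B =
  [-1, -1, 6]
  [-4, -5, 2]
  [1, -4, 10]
A ⊗ B =
  [-4, -7, 2]
  [1, 1, 8]
  [-2, -3, 4]

Apply the min-plus product entry-by-entry:
  C[0][0] = min over k of (A[0][0] + B[0][0] = 10 + -1 = 9, A[0][1] + B[1][0] = 0 + -4 = -4, A[0][2] + B[2][0] = -3 + 1 = -2) = -4 (attained at k = 1)
  C[0][1] = min over k of (A[0][0] + B[0][1] = 10 + -1 = 9, A[0][1] + B[1][1] = 0 + -5 = -5, A[0][2] + B[2][1] = -3 + -4 = -7) = -7 (attained at k = 2)
  C[0][2] = min over k of (A[0][0] + B[0][2] = 10 + 6 = 16, A[0][1] + B[1][2] = 0 + 2 = 2, A[0][2] + B[2][2] = -3 + 10 = 7) = 2 (attained at k = 1)
  C[1][0] = min over k of (A[1][0] + B[0][0] = 2 + -1 = 1, A[1][1] + B[1][0] = 8 + -4 = 4, A[1][2] + B[2][0] = 7 + 1 = 8) = 1 (attained at k = 0)
  C[1][1] = min over k of (A[1][0] + B[0][1] = 2 + -1 = 1, A[1][1] + B[1][1] = 8 + -5 = 3, A[1][2] + B[2][1] = 7 + -4 = 3) = 1 (attained at k = 0)
  C[1][2] = min over k of (A[1][0] + B[0][2] = 2 + 6 = 8, A[1][1] + B[1][2] = 8 + 2 = 10, A[1][2] + B[2][2] = 7 + 10 = 17) = 8 (attained at k = 0)
  C[2][0] = min over k of (A[2][0] + B[0][0] = 3 + -1 = 2, A[2][1] + B[1][0] = 2 + -4 = -2, A[2][2] + B[2][0] = 2 + 1 = 3) = -2 (attained at k = 1)
  C[2][1] = min over k of (A[2][0] + B[0][1] = 3 + -1 = 2, A[2][1] + B[1][1] = 2 + -5 = -3, A[2][2] + B[2][1] = 2 + -4 = -2) = -3 (attained at k = 1)
  C[2][2] = min over k of (A[2][0] + B[0][2] = 3 + 6 = 9, A[2][1] + B[1][2] = 2 + 2 = 4, A[2][2] + B[2][2] = 2 + 10 = 12) = 4 (attained at k = 1)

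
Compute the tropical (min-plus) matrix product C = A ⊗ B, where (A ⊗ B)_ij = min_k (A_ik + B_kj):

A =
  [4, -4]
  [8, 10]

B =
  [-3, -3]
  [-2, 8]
A ⊗ B =
  [-6, 1]
  [5, 5]

Apply the min-plus product entry-by-entry:
  C[0][0] = min over k of (A[0][0] + B[0][0] = 4 + -3 = 1, A[0][1] + B[1][0] = -4 + -2 = -6) = -6 (attained at k = 1)
  C[0][1] = min over k of (A[0][0] + B[0][1] = 4 + -3 = 1, A[0][1] + B[1][1] = -4 + 8 = 4) = 1 (attained at k = 0)
  C[1][0] = min over k of (A[1][0] + B[0][0] = 8 + -3 = 5, A[1][1] + B[1][0] = 10 + -2 = 8) = 5 (attained at k = 0)
  C[1][1] = min over k of (A[1][0] + B[0][1] = 8 + -3 = 5, A[1][1] + B[1][1] = 10 + 8 = 18) = 5 (attained at k = 0)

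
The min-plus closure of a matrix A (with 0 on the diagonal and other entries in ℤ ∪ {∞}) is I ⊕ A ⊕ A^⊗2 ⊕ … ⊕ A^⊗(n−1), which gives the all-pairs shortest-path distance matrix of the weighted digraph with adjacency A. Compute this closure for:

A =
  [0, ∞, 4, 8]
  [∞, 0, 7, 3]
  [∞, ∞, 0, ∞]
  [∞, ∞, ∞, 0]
Closure =
  [0, ∞, 4, 8]
  [∞, 0, 7, 3]
  [∞, ∞, 0, ∞]
  [∞, ∞, ∞, 0]

This is the Floyd-Warshall all-pairs shortest-path computation. For each intermediate vertex k = 0, 1, …, 3, update dist[i][j] ← min(dist[i][j], dist[i][k] + dist[k][j]). The final matrix gives, for each (i, j), the minimum total weight of any directed path from i to j (possibly empty when i = j).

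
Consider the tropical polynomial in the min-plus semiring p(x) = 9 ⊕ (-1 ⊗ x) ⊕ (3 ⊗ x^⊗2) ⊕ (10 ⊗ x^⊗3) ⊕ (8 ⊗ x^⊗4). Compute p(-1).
p(-1) = -2

A tropical monomial a ⊗ x^⊗i evaluates to a + i · x. Evaluating each term at x = -1:
  Term 0 contributes 9 + 0 · -1 = 9
  Term 1 contributes -1 + 1 · -1 = -2
  Term 2 contributes 3 + 2 · -1 = 1
  Term 3 contributes 10 + 3 · -1 = 7
  Term 4 contributes 8 + 4 · -1 = 4
p(-1) = ⊕ of these = min[9, -2, 1, 7, 4] = -2.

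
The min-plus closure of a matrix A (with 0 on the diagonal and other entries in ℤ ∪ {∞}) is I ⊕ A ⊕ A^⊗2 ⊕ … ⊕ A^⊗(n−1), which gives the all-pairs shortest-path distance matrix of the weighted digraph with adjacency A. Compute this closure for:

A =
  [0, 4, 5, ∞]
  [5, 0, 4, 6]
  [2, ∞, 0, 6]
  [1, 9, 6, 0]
Closure =
  [0, 4, 5, 10]
  [5, 0, 4, 6]
  [2, 6, 0, 6]
  [1, 5, 6, 0]

This is the Floyd-Warshall all-pairs shortest-path computation. For each intermediate vertex k = 0, 1, …, 3, update dist[i][j] ← min(dist[i][j], dist[i][k] + dist[k][j]). The final matrix gives, for each (i, j), the minimum total weight of any directed path from i to j (possibly empty when i = j).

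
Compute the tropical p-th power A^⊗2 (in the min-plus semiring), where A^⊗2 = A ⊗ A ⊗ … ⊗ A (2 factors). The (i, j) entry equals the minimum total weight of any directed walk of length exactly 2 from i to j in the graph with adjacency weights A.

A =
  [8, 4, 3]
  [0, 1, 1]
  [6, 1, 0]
A^⊗2 =
  [4, 4, 3]
  [1, 2, 1]
  [1, 1, 0]

Each entry (A^⊗2)_ij equals the minimum over all length-2 walks i = v_0 → v_1 → … → v_2 = j of Σ_t A[v_t][v_{t+1}]. For example, for (i, j) = (0, 2) we minimise over 3 possible intermediate vertex sequences; the minimum is 3, attained along the walk 0 → 2 → 2.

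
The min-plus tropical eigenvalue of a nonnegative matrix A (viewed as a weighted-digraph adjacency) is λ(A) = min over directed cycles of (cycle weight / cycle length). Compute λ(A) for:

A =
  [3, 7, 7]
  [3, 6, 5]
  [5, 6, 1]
λ(A) = 1

Enumerate directed cycles and compute their means (weight / length). Sample:
  cycle 0 → 0: weight = 3, length = 1, mean = 3/1 ≈ 3.000
  cycle 1 → 1: weight = 6, length = 1, mean = 6/1 ≈ 6.000
  cycle 2 → 2: weight = 1, length = 1, mean = 1/1 ≈ 1.000
  cycle 0 → 1 → 0: weight = 10, length = 2, mean = 10/2 ≈ 5.000
  cycle 0 → 2 → 0: weight = 12, length = 2, mean = 12/2 ≈ 6.000
  cycle 1 → 0 → 1: weight = 10, length = 2, mean = 10/2 ≈ 5.000
Minimum mean = 1.000, attained e.g. along the cycle 2 → 2 with weight 1 and length 1. So λ(A) = 1/1 = 1.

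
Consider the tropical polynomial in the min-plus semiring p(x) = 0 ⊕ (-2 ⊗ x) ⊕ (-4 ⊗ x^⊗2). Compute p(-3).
p(-3) = -10

A tropical monomial a ⊗ x^⊗i evaluates to a + i · x. Evaluating each term at x = -3:
  Term 0 contributes 0 + 0 · -3 = 0
  Term 1 contributes -2 + 1 · -3 = -5
  Term 2 contributes -4 + 2 · -3 = -10
p(-3) = ⊕ of these = min[0, -5, -10] = -10.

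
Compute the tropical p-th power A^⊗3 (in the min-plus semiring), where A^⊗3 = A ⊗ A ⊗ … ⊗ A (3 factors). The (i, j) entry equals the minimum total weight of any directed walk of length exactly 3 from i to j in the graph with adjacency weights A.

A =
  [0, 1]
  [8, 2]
A^⊗3 =
  [0, 1]
  [8, 6]

Each entry (A^⊗3)_ij equals the minimum over all length-3 walks i = v_0 → v_1 → … → v_3 = j of Σ_t A[v_t][v_{t+1}]. For example, for (i, j) = (0, 1) we minimise over 4 possible intermediate vertex sequences; the minimum is 1, attained along the walk 0 → 0 → 0 → 1.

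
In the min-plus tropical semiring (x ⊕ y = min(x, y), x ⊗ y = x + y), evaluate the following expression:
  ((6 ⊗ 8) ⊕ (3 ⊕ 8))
((6 ⊗ 8) ⊕ (3 ⊕ 8)) = 3

Expand innermost to outermost. Recall ⊕ takes the minimum of its arguments and ⊗ takes their sum. Working out the expression ((6 ⊗ 8) ⊕ (3 ⊕ 8)) gives 3.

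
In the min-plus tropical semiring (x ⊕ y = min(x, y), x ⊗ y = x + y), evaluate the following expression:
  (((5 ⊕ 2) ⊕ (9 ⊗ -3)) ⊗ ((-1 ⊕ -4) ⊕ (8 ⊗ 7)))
(((5 ⊕ 2) ⊕ (9 ⊗ -3)) ⊗ ((-1 ⊕ -4) ⊕ (8 ⊗ 7))) = -2

Expand innermost to outermost. Recall ⊕ takes the minimum of its arguments and ⊗ takes their sum. Working out the expression (((5 ⊕ 2) ⊕ (9 ⊗ -3)) ⊗ ((-1 ⊕ -4) ⊕ (8 ⊗ 7))) gives -2.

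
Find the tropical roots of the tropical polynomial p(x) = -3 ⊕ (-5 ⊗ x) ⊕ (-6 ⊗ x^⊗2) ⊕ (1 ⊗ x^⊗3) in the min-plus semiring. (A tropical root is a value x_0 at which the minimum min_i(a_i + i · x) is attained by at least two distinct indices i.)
Roots: {-7, 1, 2}

Each tropical root is a break point of the lower envelope of the lines y = a_i + i · x (there are 4 lines, with slopes 0, 1, ..., 3). Only the lines that attain the minimum somewhere contribute to roots; other lines are dominated. Here the surviving (envelope) indices are i = 3, i = 2, i = 1, i = 0.
Intersections between consecutive envelope lines give the roots: for adjacent envelope indices i < j the intersection is x = (a_i − a_j) / (j − i). Reading off the sorted break points: {-7, 1, 2}.
Verification: at each break x_0, at least two indices attain the minimum of min_i(a_i + i · x_0).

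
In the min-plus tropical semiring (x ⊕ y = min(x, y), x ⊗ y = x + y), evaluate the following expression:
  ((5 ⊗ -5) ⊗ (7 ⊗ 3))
((5 ⊗ -5) ⊗ (7 ⊗ 3)) = 10

Expand innermost to outermost. Recall ⊕ takes the minimum of its arguments and ⊗ takes their sum. Working out the expression ((5 ⊗ -5) ⊗ (7 ⊗ 3)) gives 10.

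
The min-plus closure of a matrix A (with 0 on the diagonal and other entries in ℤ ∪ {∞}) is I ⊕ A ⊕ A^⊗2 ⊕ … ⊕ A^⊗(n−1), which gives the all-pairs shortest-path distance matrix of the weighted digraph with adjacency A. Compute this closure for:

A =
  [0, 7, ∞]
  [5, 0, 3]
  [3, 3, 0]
Closure =
  [0, 7, 10]
  [5, 0, 3]
  [3, 3, 0]

This is the Floyd-Warshall all-pairs shortest-path computation. For each intermediate vertex k = 0, 1, …, 2, update dist[i][j] ← min(dist[i][j], dist[i][k] + dist[k][j]). The final matrix gives, for each (i, j), the minimum total weight of any directed path from i to j (possibly empty when i = j).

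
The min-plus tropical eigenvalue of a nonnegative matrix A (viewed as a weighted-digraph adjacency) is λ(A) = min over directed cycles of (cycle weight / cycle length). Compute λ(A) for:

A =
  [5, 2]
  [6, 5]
λ(A) = 4

Enumerate directed cycles and compute their means (weight / length). Sample:
  cycle 0 → 0: weight = 5, length = 1, mean = 5/1 ≈ 5.000
  cycle 1 → 1: weight = 5, length = 1, mean = 5/1 ≈ 5.000
  cycle 0 → 1 → 0: weight = 8, length = 2, mean = 8/2 ≈ 4.000
  cycle 1 → 0 → 1: weight = 8, length = 2, mean = 8/2 ≈ 4.000
Minimum mean = 4.000, attained e.g. along the cycle 0 → 1 → 0 with weight 8 and length 2. So λ(A) = 8/2 = 4.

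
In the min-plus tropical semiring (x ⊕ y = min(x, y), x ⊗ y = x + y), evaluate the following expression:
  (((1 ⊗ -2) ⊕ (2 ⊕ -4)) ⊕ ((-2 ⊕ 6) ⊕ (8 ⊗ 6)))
(((1 ⊗ -2) ⊕ (2 ⊕ -4)) ⊕ ((-2 ⊕ 6) ⊕ (8 ⊗ 6))) = -4

Expand innermost to outermost. Recall ⊕ takes the minimum of its arguments and ⊗ takes their sum. Working out the expression (((1 ⊗ -2) ⊕ (2 ⊕ -4)) ⊕ ((-2 ⊕ 6) ⊕ (8 ⊗ 6))) gives -4.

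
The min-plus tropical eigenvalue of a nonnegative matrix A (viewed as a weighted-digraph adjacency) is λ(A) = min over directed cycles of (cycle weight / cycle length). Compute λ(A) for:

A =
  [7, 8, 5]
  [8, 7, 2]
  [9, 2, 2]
λ(A) = 2

Enumerate directed cycles and compute their means (weight / length). Sample:
  cycle 0 → 0: weight = 7, length = 1, mean = 7/1 ≈ 7.000
  cycle 1 → 1: weight = 7, length = 1, mean = 7/1 ≈ 7.000
  cycle 2 → 2: weight = 2, length = 1, mean = 2/1 ≈ 2.000
  cycle 0 → 1 → 0: weight = 16, length = 2, mean = 16/2 ≈ 8.000
  cycle 0 → 2 → 0: weight = 14, length = 2, mean = 14/2 ≈ 7.000
  cycle 1 → 0 → 1: weight = 16, length = 2, mean = 16/2 ≈ 8.000
Minimum mean = 2.000, attained e.g. along the cycle 2 → 2 with weight 2 and length 1. So λ(A) = 2/1 = 2.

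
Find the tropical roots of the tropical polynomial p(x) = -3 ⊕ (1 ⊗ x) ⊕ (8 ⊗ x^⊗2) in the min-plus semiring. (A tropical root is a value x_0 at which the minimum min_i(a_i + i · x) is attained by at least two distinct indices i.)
Roots: {-7, -4}

Each tropical root is a break point of the lower envelope of the lines y = a_i + i · x (there are 3 lines, with slopes 0, 1, ..., 2). Only the lines that attain the minimum somewhere contribute to roots; other lines are dominated. Here the surviving (envelope) indices are i = 2, i = 1, i = 0.
Intersections between consecutive envelope lines give the roots: for adjacent envelope indices i < j the intersection is x = (a_i − a_j) / (j − i). Reading off the sorted break points: {-7, -4}.
Verification: at each break x_0, at least two indices attain the minimum of min_i(a_i + i · x_0).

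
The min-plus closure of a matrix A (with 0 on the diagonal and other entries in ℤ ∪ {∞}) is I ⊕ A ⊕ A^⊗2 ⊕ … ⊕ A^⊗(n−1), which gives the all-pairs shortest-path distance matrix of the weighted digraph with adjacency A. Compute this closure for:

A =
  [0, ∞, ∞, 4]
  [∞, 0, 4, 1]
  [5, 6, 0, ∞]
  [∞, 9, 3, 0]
Closure =
  [0, 13, 7, 4]
  [9, 0, 4, 1]
  [5, 6, 0, 7]
  [8, 9, 3, 0]

This is the Floyd-Warshall all-pairs shortest-path computation. For each intermediate vertex k = 0, 1, …, 3, update dist[i][j] ← min(dist[i][j], dist[i][k] + dist[k][j]). The final matrix gives, for each (i, j), the minimum total weight of any directed path from i to j (possibly empty when i = j).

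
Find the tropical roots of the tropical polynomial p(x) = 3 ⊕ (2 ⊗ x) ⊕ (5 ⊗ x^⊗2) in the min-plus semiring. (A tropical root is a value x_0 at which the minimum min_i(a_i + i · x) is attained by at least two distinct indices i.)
Roots: {-3, 1}

Each tropical root is a break point of the lower envelope of the lines y = a_i + i · x (there are 3 lines, with slopes 0, 1, ..., 2). Only the lines that attain the minimum somewhere contribute to roots; other lines are dominated. Here the surviving (envelope) indices are i = 2, i = 1, i = 0.
Intersections between consecutive envelope lines give the roots: for adjacent envelope indices i < j the intersection is x = (a_i − a_j) / (j − i). Reading off the sorted break points: {-3, 1}.
Verification: at each break x_0, at least two indices attain the minimum of min_i(a_i + i · x_0).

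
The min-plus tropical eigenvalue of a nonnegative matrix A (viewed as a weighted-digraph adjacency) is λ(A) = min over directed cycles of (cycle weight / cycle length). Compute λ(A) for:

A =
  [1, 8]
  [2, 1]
λ(A) = 1

Enumerate directed cycles and compute their means (weight / length). Sample:
  cycle 0 → 0: weight = 1, length = 1, mean = 1/1 ≈ 1.000
  cycle 1 → 1: weight = 1, length = 1, mean = 1/1 ≈ 1.000
  cycle 0 → 1 → 0: weight = 10, length = 2, mean = 10/2 ≈ 5.000
  cycle 1 → 0 → 1: weight = 10, length = 2, mean = 10/2 ≈ 5.000
Minimum mean = 1.000, attained e.g. along the cycle 0 → 0 with weight 1 and length 1. So λ(A) = 1/1 = 1.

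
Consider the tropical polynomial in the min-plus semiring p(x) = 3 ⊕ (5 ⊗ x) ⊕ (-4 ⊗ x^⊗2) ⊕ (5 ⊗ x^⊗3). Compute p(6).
p(6) = 3

A tropical monomial a ⊗ x^⊗i evaluates to a + i · x. Evaluating each term at x = 6:
  Term 0 contributes 3 + 0 · 6 = 3
  Term 1 contributes 5 + 1 · 6 = 11
  Term 2 contributes -4 + 2 · 6 = 8
  Term 3 contributes 5 + 3 · 6 = 23
p(6) = ⊕ of these = min[3, 11, 8, 23] = 3.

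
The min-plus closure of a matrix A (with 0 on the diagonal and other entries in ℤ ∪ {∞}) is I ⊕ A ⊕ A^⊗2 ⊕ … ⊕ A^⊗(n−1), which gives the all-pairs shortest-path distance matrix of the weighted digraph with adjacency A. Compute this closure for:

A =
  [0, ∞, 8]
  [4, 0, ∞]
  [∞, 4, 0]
Closure =
  [0, 12, 8]
  [4, 0, 12]
  [8, 4, 0]

This is the Floyd-Warshall all-pairs shortest-path computation. For each intermediate vertex k = 0, 1, …, 2, update dist[i][j] ← min(dist[i][j], dist[i][k] + dist[k][j]). The final matrix gives, for each (i, j), the minimum total weight of any directed path from i to j (possibly empty when i = j).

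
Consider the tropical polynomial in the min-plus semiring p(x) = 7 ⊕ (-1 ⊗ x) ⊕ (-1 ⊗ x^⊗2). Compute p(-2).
p(-2) = -5

A tropical monomial a ⊗ x^⊗i evaluates to a + i · x. Evaluating each term at x = -2:
  Term 0 contributes 7 + 0 · -2 = 7
  Term 1 contributes -1 + 1 · -2 = -3
  Term 2 contributes -1 + 2 · -2 = -5
p(-2) = ⊕ of these = min[7, -3, -5] = -5.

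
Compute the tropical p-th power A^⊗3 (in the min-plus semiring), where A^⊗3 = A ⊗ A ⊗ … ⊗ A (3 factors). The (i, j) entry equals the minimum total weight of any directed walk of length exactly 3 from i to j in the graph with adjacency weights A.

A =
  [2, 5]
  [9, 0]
A^⊗3 =
  [6, 5]
  [9, 0]

Each entry (A^⊗3)_ij equals the minimum over all length-3 walks i = v_0 → v_1 → … → v_3 = j of Σ_t A[v_t][v_{t+1}]. For example, for (i, j) = (0, 1) we minimise over 4 possible intermediate vertex sequences; the minimum is 5, attained along the walk 0 → 1 → 1 → 1.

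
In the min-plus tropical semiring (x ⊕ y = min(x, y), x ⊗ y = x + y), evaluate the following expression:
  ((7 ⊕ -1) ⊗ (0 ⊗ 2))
((7 ⊕ -1) ⊗ (0 ⊗ 2)) = 1

Expand innermost to outermost. Recall ⊕ takes the minimum of its arguments and ⊗ takes their sum. Working out the expression ((7 ⊕ -1) ⊗ (0 ⊗ 2)) gives 1.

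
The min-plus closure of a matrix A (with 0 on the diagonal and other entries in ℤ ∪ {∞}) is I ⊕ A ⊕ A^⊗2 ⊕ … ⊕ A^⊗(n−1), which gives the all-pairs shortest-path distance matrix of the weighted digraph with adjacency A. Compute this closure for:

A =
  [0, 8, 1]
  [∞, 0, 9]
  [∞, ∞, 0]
Closure =
  [0, 8, 1]
  [∞, 0, 9]
  [∞, ∞, 0]

This is the Floyd-Warshall all-pairs shortest-path computation. For each intermediate vertex k = 0, 1, …, 2, update dist[i][j] ← min(dist[i][j], dist[i][k] + dist[k][j]). The final matrix gives, for each (i, j), the minimum total weight of any directed path from i to j (possibly empty when i = j).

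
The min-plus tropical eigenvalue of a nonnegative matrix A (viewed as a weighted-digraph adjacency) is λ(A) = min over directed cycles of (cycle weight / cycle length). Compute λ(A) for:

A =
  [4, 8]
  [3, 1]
λ(A) = 1

Enumerate directed cycles and compute their means (weight / length). Sample:
  cycle 0 → 0: weight = 4, length = 1, mean = 4/1 ≈ 4.000
  cycle 1 → 1: weight = 1, length = 1, mean = 1/1 ≈ 1.000
  cycle 0 → 1 → 0: weight = 11, length = 2, mean = 11/2 ≈ 5.500
  cycle 1 → 0 → 1: weight = 11, length = 2, mean = 11/2 ≈ 5.500
Minimum mean = 1.000, attained e.g. along the cycle 1 → 1 with weight 1 and length 1. So λ(A) = 1/1 = 1.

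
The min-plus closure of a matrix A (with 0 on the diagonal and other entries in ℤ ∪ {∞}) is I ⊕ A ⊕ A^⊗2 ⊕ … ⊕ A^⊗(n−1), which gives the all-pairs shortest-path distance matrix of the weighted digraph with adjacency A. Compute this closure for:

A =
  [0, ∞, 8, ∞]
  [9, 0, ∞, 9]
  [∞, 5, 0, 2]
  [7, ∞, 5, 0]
Closure =
  [0, 13, 8, 10]
  [9, 0, 14, 9]
  [9, 5, 0, 2]
  [7, 10, 5, 0]

This is the Floyd-Warshall all-pairs shortest-path computation. For each intermediate vertex k = 0, 1, …, 3, update dist[i][j] ← min(dist[i][j], dist[i][k] + dist[k][j]). The final matrix gives, for each (i, j), the minimum total weight of any directed path from i to j (possibly empty when i = j).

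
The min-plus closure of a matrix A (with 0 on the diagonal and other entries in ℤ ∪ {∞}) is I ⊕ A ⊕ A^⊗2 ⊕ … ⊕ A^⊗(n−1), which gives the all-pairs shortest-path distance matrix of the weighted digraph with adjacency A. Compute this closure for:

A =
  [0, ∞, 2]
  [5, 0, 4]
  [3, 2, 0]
Closure =
  [0, 4, 2]
  [5, 0, 4]
  [3, 2, 0]

This is the Floyd-Warshall all-pairs shortest-path computation. For each intermediate vertex k = 0, 1, …, 2, update dist[i][j] ← min(dist[i][j], dist[i][k] + dist[k][j]). The final matrix gives, for each (i, j), the minimum total weight of any directed path from i to j (possibly empty when i = j).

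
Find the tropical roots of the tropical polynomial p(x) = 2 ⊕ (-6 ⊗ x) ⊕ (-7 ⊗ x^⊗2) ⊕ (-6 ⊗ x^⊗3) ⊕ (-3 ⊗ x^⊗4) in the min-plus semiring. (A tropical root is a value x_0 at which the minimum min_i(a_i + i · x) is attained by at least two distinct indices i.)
Roots: {-3, -1, 1, 8}

Each tropical root is a break point of the lower envelope of the lines y = a_i + i · x (there are 5 lines, with slopes 0, 1, ..., 4). Only the lines that attain the minimum somewhere contribute to roots; other lines are dominated. Here the surviving (envelope) indices are i = 4, i = 3, i = 2, i = 1, i = 0.
Intersections between consecutive envelope lines give the roots: for adjacent envelope indices i < j the intersection is x = (a_i − a_j) / (j − i). Reading off the sorted break points: {-3, -1, 1, 8}.
Verification: at each break x_0, at least two indices attain the minimum of min_i(a_i + i · x_0).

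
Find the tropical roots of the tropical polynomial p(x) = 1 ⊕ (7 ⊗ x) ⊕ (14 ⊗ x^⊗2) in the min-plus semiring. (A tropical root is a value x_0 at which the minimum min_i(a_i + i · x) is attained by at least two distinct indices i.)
Roots: {-7, -6}

Each tropical root is a break point of the lower envelope of the lines y = a_i + i · x (there are 3 lines, with slopes 0, 1, ..., 2). Only the lines that attain the minimum somewhere contribute to roots; other lines are dominated. Here the surviving (envelope) indices are i = 2, i = 1, i = 0.
Intersections between consecutive envelope lines give the roots: for adjacent envelope indices i < j the intersection is x = (a_i − a_j) / (j − i). Reading off the sorted break points: {-7, -6}.
Verification: at each break x_0, at least two indices attain the minimum of min_i(a_i + i · x_0).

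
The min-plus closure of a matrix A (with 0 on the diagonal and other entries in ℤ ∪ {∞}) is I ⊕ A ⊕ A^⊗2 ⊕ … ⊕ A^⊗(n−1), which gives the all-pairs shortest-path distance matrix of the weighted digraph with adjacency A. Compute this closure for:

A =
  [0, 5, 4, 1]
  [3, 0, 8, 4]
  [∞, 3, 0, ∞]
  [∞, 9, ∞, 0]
Closure =
  [0, 5, 4, 1]
  [3, 0, 7, 4]
  [6, 3, 0, 7]
  [12, 9, 16, 0]

This is the Floyd-Warshall all-pairs shortest-path computation. For each intermediate vertex k = 0, 1, …, 3, update dist[i][j] ← min(dist[i][j], dist[i][k] + dist[k][j]). The final matrix gives, for each (i, j), the minimum total weight of any directed path from i to j (possibly empty when i = j).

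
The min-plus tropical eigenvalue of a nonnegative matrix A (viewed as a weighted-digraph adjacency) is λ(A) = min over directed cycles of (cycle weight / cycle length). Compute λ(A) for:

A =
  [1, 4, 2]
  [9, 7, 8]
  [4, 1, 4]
λ(A) = 1

Enumerate directed cycles and compute their means (weight / length). Sample:
  cycle 0 → 0: weight = 1, length = 1, mean = 1/1 ≈ 1.000
  cycle 1 → 1: weight = 7, length = 1, mean = 7/1 ≈ 7.000
  cycle 2 → 2: weight = 4, length = 1, mean = 4/1 ≈ 4.000
  cycle 0 → 1 → 0: weight = 13, length = 2, mean = 13/2 ≈ 6.500
  cycle 0 → 2 → 0: weight = 6, length = 2, mean = 6/2 ≈ 3.000
  cycle 1 → 0 → 1: weight = 13, length = 2, mean = 13/2 ≈ 6.500
Minimum mean = 1.000, attained e.g. along the cycle 0 → 0 with weight 1 and length 1. So λ(A) = 1/1 = 1.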